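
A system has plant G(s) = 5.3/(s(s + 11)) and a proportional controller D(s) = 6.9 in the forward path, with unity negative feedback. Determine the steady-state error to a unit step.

0

The open loop D(s)G(s) has a pole at the origin (type 1), so the static position error constant is infinite and e_ss = 1/(1+∞) = 0.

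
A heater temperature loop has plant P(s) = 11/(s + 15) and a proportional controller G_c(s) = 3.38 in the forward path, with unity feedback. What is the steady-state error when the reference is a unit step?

The loop is type 0. Static position error constant K_pos = G_c(0)·P(0) = 3.38·0.7333 = 2.479.
Steady-state error to a unit step: e_ss = 1/(1+K_pos) = 1/3.479 = 0.287.

0.287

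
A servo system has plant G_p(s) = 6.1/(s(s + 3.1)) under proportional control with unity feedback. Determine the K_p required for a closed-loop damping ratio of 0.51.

Closed-loop characteristic equation: s² + 3.1s + K_p·6.1 = 0.
So ω_n = √(6.1K_p) and 2ζω_n = 3.1, giving ζ = 3.1/(2√(6.1K_p)).
Setting ζ = 0.51: √(6.1K_p) = 3.1/(2·0.51) = 3.039, so K_p = 9.237/6.1 = 1.51.

K_p = 1.51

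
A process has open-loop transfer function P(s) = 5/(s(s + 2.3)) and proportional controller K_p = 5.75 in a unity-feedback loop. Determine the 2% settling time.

Closed-loop characteristic equation: s² + 2.3s + 28.75 = 0, so ω_n = 5.362 rad/s and ζ = 2.3/(2·5.362) = 0.2145.
2% settling time T_s ≈ 4/(ζω_n) = 4/1.15 = 3.48 s.

T_s ≈ 3.48 s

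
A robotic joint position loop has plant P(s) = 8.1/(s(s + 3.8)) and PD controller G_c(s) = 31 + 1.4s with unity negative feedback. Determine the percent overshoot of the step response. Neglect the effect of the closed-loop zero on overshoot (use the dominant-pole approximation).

18.1%

Forward path: (31 + 1.4s)·8.1/(s(s+3.8)). The closed-loop characteristic equation is s² + (3.8 + 8.1·1.4)s + 8.1·31 = 0.
That is s² + 15.14s + 251.1 = 0, so ω_n = 15.85 rad/s and ζ = 15.14/(2·15.85) = 0.4777.
%OS = 100·exp(−πζ/√(1−ζ²)) = 18.1%.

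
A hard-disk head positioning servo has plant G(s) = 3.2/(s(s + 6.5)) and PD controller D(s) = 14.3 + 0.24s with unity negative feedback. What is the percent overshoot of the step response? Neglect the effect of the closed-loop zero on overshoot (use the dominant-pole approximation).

Forward path: (14.3 + 0.24s)·3.2/(s(s+6.5)). The closed-loop characteristic equation is s² + (6.5 + 3.2·0.24)s + 3.2·14.3 = 0.
That is s² + 7.268s + 45.76 = 0, so ω_n = 6.765 rad/s and ζ = 7.268/(2·6.765) = 0.5372.
%OS = 100·exp(−πζ/√(1−ζ²)) = 13.5%.

13.5%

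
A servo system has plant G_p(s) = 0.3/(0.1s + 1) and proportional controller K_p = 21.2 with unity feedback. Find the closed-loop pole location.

Closed loop: T(s) = K_p·G_p/(1+K_p·G_p) = 6.36/(0.1s + 1 + 6.36), with pole at s = −(1 + 6.36)/0.1 = −73.6.

s = -73.6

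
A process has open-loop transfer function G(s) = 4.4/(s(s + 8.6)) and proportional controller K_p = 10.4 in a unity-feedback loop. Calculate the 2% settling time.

T_s ≈ 0.93 s

The closed-loop denominator s² + 8.6s + 45.76 gives ω_n = √45.76 = 6.765 and ζ = 8.6/(2ω_n) = 0.6357.
2% settling time T_s ≈ 4/(ζω_n) = 4/4.3 = 0.93 s.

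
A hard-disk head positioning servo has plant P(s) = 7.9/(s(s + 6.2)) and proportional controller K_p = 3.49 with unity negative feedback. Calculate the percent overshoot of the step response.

Closed-loop characteristic equation: s² + 6.2s + 27.57 = 0, so ω_n = 5.251 rad/s and ζ = 6.2/(2·5.251) = 0.5904.
%OS = 100·exp(−πζ/√(1−ζ²)) = 100·exp(−π·0.5904/√0.6514) = 10%.

10%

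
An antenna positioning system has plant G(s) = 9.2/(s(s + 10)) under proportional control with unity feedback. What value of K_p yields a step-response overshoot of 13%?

K_p = 9.16

From %OS = 100·exp(−πζ/√(1−ζ²)) = 13%, ζ = −ln(0.13)/√(π²+ln²(0.13)) = 0.5446.
Characteristic equation s² + 10s + 9.2K_p = 0 gives ζ = 10/(2√(9.2K_p)).
Setting ζ = 0.5446: √(9.2K_p) = 10/(2·0.5446) = 9.18, so K_p = 84.28/9.2 = 9.16.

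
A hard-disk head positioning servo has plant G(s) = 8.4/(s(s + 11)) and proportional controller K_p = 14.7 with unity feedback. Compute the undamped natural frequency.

ω_n = 11.1 rad/s

The closed-loop denominator is s(s+11) + 14.7·8.4 = s² + 11s + 123.5.
So ω_n² = 123.5 ⇒ ω_n = 11.11 rad/s, and ζ = 11/(2ω_n) = 0.495.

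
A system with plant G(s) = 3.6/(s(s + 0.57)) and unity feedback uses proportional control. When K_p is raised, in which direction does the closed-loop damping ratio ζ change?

ζ = 0.57/(2√(3.6K_p)); increasing K_p raises the denominator, so ζ falls.

decrease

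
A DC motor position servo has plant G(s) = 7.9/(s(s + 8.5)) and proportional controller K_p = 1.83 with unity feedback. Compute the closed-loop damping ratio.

With unity feedback the closed-loop characteristic equation is s² + 8.5s + 1.83·7.9 = s² + 8.5s + 14.46 = 0.
So ω_n² = 14.46 ⇒ ω_n = 3.802 rad/s, and ζ = 8.5/(2ω_n) = 1.12.

ζ = 1.12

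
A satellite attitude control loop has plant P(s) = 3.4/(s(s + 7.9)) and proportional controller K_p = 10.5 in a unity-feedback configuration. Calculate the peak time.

T_p = 0.701 s

From 1 + K_pP(s) = 0: s² + 7.9s + 35.7 = 0 ⇒ ω_n = 5.975, ζ = 0.6611.
Damped frequency ω_d = ω_n√(1−ζ²) = 4.483 rad/s, so peak time T_p = π/ω_d = 0.701 s.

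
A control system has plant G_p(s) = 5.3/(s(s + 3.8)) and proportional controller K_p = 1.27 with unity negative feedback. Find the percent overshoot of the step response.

The closed-loop denominator s² + 3.8s + 6.731 gives ω_n = √6.731 = 2.594 and ζ = 3.8/(2ω_n) = 0.7323.
%OS = 100·exp(−πζ/√(1−ζ²)) = 100·exp(−π·0.7323/√0.4637) = 3.41%.

3.41%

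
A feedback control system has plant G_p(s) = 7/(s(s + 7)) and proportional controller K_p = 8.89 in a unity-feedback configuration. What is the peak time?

T_p = 0.444 s

The closed-loop denominator s² + 7s + 62.23 gives ω_n = √62.23 = 7.889 and ζ = 7/(2ω_n) = 0.4437.
Damped frequency ω_d = ω_n√(1−ζ²) = 7.07 rad/s, so peak time T_p = π/ω_d = 0.444 s.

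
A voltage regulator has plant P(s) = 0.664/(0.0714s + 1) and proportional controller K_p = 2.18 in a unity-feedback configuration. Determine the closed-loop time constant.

Closed loop: T(s) = K_p·P/(1+K_p·P) = 1.448/(0.0714s + 1 + 1.448), with pole at s = −(1 + 1.448)/0.0714 = −34.28.
Closed-loop time constant τ = 1/34.28 = 0.0292 s.

τ = 0.0292 s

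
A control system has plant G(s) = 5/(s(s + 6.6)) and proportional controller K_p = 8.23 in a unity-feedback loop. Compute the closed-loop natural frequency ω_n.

The closed-loop denominator is s(s+6.6) + 8.23·5 = s² + 6.6s + 41.15.
Matching s² + 2ζω_n s + ω_n²: ω_n = √41.15 = 6.415 rad/s and 2ζω_n = 6.6, so ζ = 6.6/(2·6.415) = 0.514.

ω_n = 6.41 rad/s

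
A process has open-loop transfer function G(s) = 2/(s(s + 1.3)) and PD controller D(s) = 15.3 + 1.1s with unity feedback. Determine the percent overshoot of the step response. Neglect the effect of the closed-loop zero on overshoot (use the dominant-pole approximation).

Forward path: (15.3 + 1.1s)·2/(s(s+1.3)). The closed-loop characteristic equation is s² + (1.3 + 2·1.1)s + 2·15.3 = 0.
That is s² + 3.5s + 30.6 = 0, so ω_n = 5.532 rad/s and ζ = 3.5/(2·5.532) = 0.3164.
%OS = 100·exp(−πζ/√(1−ζ²)) = 35.1%.

35.1%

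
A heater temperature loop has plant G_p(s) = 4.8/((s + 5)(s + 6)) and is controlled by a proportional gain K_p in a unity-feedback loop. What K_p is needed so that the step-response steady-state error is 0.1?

K_p = 56.2

The loop is type 0, so e_ss(step) = 1/(1 + K_pos) with K_pos = K_p·G_p(0).
G_p(0) = 0.16. Require 1/(1 + K_p·0.16) = 0.1, so 1 + 0.16·K_p = 10.
K_p = (10 − 1)/0.16 = 56.2.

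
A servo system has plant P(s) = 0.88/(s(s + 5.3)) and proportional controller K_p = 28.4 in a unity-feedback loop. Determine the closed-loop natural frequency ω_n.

ω_n = 5 rad/s

With unity feedback the closed-loop characteristic equation is s² + 5.3s + 28.4·0.88 = s² + 5.3s + 24.99 = 0.
So ω_n² = 24.99 ⇒ ω_n = 4.999 rad/s, and ζ = 5.3/(2ω_n) = 0.53.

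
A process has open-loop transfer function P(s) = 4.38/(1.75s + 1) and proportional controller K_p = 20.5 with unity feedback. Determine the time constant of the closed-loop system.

τ = 0.0193 s

Closed loop: T(s) = K_p·P/(1+K_p·P) = 89.79/(1.75s + 1 + 89.79), with pole at s = −(1 + 89.79)/1.75 = −51.88.
Closed-loop time constant τ = 1/51.88 = 0.0193 s.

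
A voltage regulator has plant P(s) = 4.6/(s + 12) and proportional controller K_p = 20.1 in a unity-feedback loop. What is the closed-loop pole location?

s = -104.5

Closed-loop transfer function: T(s) = K_p·P(s)/(1 + K_p·P(s)) = 92.46/(s + 12 + 92.46) = 92.46/(s + 104.5).
The closed-loop pole is at s = −104.5.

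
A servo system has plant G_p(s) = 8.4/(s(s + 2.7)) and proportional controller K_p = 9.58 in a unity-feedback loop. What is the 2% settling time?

The closed-loop denominator s² + 2.7s + 80.47 gives ω_n = √80.47 = 8.971 and ζ = 2.7/(2ω_n) = 0.1505.
2% settling time T_s ≈ 4/(ζω_n) = 4/1.35 = 2.96 s.

T_s ≈ 2.96 s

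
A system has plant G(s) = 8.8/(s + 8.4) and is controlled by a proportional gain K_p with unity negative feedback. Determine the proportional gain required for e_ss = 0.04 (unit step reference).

K_p = 22.9

Steady-state error for a unit step on this type-0 loop is 1/(1 + K_p·G(0)).
G(0) = 1.048. Require 1/(1 + K_p·1.048) = 0.04, so 1 + 1.048·K_p = 25.
K_p = (25 − 1)/1.048 = 22.9.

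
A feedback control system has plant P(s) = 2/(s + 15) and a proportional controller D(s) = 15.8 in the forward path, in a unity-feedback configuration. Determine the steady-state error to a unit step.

0.322

The loop is type 0. Static position error constant K_pos = D(0)·P(0) = 15.8·0.1333 = 2.107.
Steady-state error to a unit step: e_ss = 1/(1+K_pos) = 1/3.107 = 0.322.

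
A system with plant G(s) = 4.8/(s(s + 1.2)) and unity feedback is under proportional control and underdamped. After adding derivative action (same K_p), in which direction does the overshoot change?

With PD the characteristic equation becomes s² + (a + K·K_d)s + K·K_p = 0; the damping term grows, ζ rises, overshoot falls.

decrease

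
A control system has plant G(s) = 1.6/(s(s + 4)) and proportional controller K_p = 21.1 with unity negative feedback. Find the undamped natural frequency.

The closed-loop denominator is s(s+4) + 21.1·1.6 = s² + 4s + 33.76.
Matching s² + 2ζω_n s + ω_n²: ω_n = √33.76 = 5.81 rad/s and 2ζω_n = 4, so ζ = 4/(2·5.81) = 0.344.

ω_n = 5.81 rad/s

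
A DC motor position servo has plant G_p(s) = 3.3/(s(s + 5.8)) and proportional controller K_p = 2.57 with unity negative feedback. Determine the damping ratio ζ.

1 + K_p·G_p(s) = 0 gives s² + 5.8s + 8.481 = 0.
So ω_n² = 8.481 ⇒ ω_n = 2.912 rad/s, and ζ = 5.8/(2ω_n) = 0.996.

ζ = 0.996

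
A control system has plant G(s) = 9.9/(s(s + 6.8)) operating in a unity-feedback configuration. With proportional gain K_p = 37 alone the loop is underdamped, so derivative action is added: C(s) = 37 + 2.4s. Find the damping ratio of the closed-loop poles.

ζ = 0.798

Forward path: (37 + 2.4s)·9.9/(s(s+6.8)). The closed-loop characteristic equation is s² + (6.8 + 9.9·2.4)s + 9.9·37 = 0.
That is s² + 30.56s + 366.3 = 0, so ω_n = 19.14 rad/s and ζ = 30.56/(2·19.14) = 0.7984.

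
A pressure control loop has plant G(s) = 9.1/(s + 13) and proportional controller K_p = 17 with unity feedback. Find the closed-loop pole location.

Closed-loop transfer function: T(s) = K_p·G(s)/(1 + K_p·G(s)) = 154.7/(s + 13 + 154.7) = 154.7/(s + 167.7).
The closed-loop pole is at s = −167.7.

s = -167.7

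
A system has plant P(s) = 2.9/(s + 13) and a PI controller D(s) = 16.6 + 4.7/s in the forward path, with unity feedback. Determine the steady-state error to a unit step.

The open loop D(s)P(s) has a pole at the origin (type 1), so the static position error constant is infinite and e_ss = 1/(1+∞) = 0.

0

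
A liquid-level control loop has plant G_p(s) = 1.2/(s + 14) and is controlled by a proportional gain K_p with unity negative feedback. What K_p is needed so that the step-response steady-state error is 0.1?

K_p = 105

The loop is type 0, so e_ss(step) = 1/(1 + K_pos) with K_pos = K_p·G_p(0).
G_p(0) = 0.08571. Require 1/(1 + K_p·0.08571) = 0.1, so 1 + 0.08571·K_p = 10.
K_p = (10 − 1)/0.08571 = 105.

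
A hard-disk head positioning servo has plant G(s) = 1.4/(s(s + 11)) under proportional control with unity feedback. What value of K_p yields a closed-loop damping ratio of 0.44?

K_p = 112

Closed-loop characteristic equation: s² + 11s + K_p·1.4 = 0.
So ω_n = √(1.4K_p) and 2ζω_n = 11, giving ζ = 11/(2√(1.4K_p)).
Setting ζ = 0.44: √(1.4K_p) = 11/(2·0.44) = 12.5, so K_p = 156.2/1.4 = 112.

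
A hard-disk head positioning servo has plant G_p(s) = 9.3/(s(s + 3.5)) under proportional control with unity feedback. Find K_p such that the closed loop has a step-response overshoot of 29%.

From %OS = 100·exp(−πζ/√(1−ζ²)) = 29%, ζ = −ln(0.29)/√(π²+ln²(0.29)) = 0.3666.
Characteristic equation s² + 3.5s + 9.3K_p = 0 gives ζ = 3.5/(2√(9.3K_p)).
Setting ζ = 0.3666: √(9.3K_p) = 3.5/(2·0.3666) = 4.774, so K_p = 22.79/9.3 = 2.45.

K_p = 2.45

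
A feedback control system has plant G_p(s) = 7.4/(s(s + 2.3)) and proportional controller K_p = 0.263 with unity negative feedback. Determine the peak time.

T_p = 3.98 s

Closed-loop characteristic equation: s² + 2.3s + 1.946 = 0, so ω_n = 1.395 rad/s and ζ = 2.3/(2·1.395) = 0.8243.
Damped frequency ω_d = ω_n√(1−ζ²) = 0.7897 rad/s, so peak time T_p = π/ω_d = 3.98 s.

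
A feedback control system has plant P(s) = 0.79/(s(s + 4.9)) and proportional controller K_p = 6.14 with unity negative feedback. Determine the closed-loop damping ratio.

The closed-loop denominator is s(s+4.9) + 6.14·0.79 = s² + 4.9s + 4.851.
Matching s² + 2ζω_n s + ω_n²: ω_n = √4.851 = 2.202 rad/s and 2ζω_n = 4.9, so ζ = 4.9/(2·2.202) = 1.11.

ζ = 1.11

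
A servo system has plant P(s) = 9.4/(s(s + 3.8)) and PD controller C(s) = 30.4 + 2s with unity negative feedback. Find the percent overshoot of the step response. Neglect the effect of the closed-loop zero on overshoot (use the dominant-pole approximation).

5.94%

Forward path: (30.4 + 2s)·9.4/(s(s+3.8)). The closed-loop characteristic equation is s² + (3.8 + 9.4·2)s + 9.4·30.4 = 0.
That is s² + 22.6s + 285.8 = 0, so ω_n = 16.9 rad/s and ζ = 22.6/(2·16.9) = 0.6685.
%OS = 100·exp(−πζ/√(1−ζ²)) = 5.94%.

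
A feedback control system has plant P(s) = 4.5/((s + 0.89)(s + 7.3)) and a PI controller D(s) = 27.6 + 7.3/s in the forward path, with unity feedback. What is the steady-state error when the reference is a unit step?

The open loop D(s)P(s) has a pole at the origin (type 1), so the static position error constant is infinite and e_ss = 1/(1+∞) = 0.

0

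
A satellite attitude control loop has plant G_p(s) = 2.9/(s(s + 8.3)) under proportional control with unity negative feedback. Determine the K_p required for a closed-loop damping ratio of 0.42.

Closed-loop characteristic equation: s² + 8.3s + K_p·2.9 = 0.
So ω_n = √(2.9K_p) and 2ζω_n = 8.3, giving ζ = 8.3/(2√(2.9K_p)).
Setting ζ = 0.42: √(2.9K_p) = 8.3/(2·0.42) = 9.881, so K_p = 97.63/2.9 = 33.7.

K_p = 33.7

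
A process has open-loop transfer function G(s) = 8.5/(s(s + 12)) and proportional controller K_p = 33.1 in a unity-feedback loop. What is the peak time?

T_p = 0.201 s

The closed-loop denominator s² + 12s + 281.4 gives ω_n = √281.4 = 16.77 and ζ = 12/(2ω_n) = 0.3577.
Damped frequency ω_d = ω_n√(1−ζ²) = 15.66 rad/s, so peak time T_p = π/ω_d = 0.201 s.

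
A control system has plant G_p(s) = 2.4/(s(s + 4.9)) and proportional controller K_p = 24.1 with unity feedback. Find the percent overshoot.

34.3%

Closed-loop characteristic equation: s² + 4.9s + 57.84 = 0, so ω_n = 7.605 rad/s and ζ = 4.9/(2·7.605) = 0.3221.
%OS = 100·exp(−πζ/√(1−ζ²)) = 100·exp(−π·0.3221/√0.8962) = 34.3%.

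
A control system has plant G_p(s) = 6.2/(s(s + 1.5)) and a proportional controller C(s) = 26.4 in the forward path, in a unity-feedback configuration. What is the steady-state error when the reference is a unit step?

0

The open loop C(s)G_p(s) has a pole at the origin (type 1), so the static position error constant is infinite and e_ss = 1/(1+∞) = 0.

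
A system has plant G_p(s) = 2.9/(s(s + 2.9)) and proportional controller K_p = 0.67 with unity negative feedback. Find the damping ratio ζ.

ζ = 1.04

1 + K_p·G_p(s) = 0 gives s² + 2.9s + 1.943 = 0.
So ω_n² = 1.943 ⇒ ω_n = 1.394 rad/s, and ζ = 2.9/(2ω_n) = 1.04.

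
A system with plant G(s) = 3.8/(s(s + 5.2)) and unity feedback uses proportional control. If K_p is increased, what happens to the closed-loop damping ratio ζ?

decrease

ζ = 5.2/(2√(3.8K_p)); increasing K_p raises the denominator, so ζ falls.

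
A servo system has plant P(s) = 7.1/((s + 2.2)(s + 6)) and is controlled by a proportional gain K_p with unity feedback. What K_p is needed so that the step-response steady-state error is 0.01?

K_p = 184

The loop is type 0, so e_ss(step) = 1/(1 + K_pos) with K_pos = K_p·P(0).
P(0) = 0.5379. Require 1/(1 + K_p·0.5379) = 0.01, so 1 + 0.5379·K_p = 100.
K_p = (100 − 1)/0.5379 = 184.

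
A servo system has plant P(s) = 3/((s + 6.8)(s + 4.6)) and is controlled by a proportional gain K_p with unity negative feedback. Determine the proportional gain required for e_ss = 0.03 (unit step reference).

K_p = 337

Steady-state error for a unit step on this type-0 loop is 1/(1 + K_p·P(0)).
P(0) = 0.09591. Require 1/(1 + K_p·0.09591) = 0.03, so 1 + 0.09591·K_p = 33.33.
K_p = (33.33 − 1)/0.09591 = 337.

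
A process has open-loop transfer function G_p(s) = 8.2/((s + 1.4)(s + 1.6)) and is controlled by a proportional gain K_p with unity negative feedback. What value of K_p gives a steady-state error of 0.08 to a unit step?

K_p = 3.14

For a type-0 loop with proportional control, e_ss = 1/(1 + K_p·G_p(0)).
G_p(0) = 3.661. Require 1/(1 + K_p·3.661) = 0.08, so 1 + 3.661·K_p = 12.5.
K_p = (12.5 − 1)/3.661 = 3.14.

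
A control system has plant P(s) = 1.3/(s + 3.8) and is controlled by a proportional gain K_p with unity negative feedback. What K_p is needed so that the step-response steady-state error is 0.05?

The loop is type 0, so e_ss(step) = 1/(1 + K_pos) with K_pos = K_p·P(0).
P(0) = 0.3421. Require 1/(1 + K_p·0.3421) = 0.05, so 1 + 0.3421·K_p = 20.
K_p = (20 − 1)/0.3421 = 55.5.

K_p = 55.5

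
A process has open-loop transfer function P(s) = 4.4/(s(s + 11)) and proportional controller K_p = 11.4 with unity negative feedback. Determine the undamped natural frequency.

The closed-loop denominator is s(s+11) + 11.4·4.4 = s² + 11s + 50.16.
So ω_n² = 50.16 ⇒ ω_n = 7.082 rad/s, and ζ = 11/(2ω_n) = 0.777.

ω_n = 7.08 rad/s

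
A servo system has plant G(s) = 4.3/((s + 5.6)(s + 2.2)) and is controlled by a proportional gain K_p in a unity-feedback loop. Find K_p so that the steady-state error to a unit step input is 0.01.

The loop is type 0, so e_ss(step) = 1/(1 + K_pos) with K_pos = K_p·G(0).
G(0) = 0.349. Require 1/(1 + K_p·0.349) = 0.01, so 1 + 0.349·K_p = 100.
K_p = (100 − 1)/0.349 = 284.

K_p = 284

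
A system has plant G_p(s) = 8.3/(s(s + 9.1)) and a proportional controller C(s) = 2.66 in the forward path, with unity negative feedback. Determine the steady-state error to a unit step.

The open loop C(s)G_p(s) has a pole at the origin (type 1), so the static position error constant is infinite and e_ss = 1/(1+∞) = 0.

0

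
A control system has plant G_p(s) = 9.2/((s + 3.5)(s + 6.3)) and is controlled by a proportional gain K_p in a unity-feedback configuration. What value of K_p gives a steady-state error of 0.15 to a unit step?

K_p = 13.6

The loop is type 0, so e_ss(step) = 1/(1 + K_pos) with K_pos = K_p·G_p(0).
G_p(0) = 0.4172. Require 1/(1 + K_p·0.4172) = 0.15, so 1 + 0.4172·K_p = 6.667.
K_p = (6.667 − 1)/0.4172 = 13.6.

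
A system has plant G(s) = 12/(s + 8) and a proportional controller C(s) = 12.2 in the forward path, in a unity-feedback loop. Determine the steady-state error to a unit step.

The loop is type 0. Static position error constant K_pos = C(0)·G(0) = 12.2·1.5 = 18.3.
Steady-state error to a unit step: e_ss = 1/(1+K_pos) = 1/19.3 = 0.0518.

0.0518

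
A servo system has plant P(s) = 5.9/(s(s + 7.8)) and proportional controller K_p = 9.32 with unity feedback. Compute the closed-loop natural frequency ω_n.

ω_n = 7.42 rad/s

1 + K_p·P(s) = 0 gives s² + 7.8s + 54.99 = 0.
Matching s² + 2ζω_n s + ω_n²: ω_n = √54.99 = 7.415 rad/s and 2ζω_n = 7.8, so ζ = 7.8/(2·7.415) = 0.526.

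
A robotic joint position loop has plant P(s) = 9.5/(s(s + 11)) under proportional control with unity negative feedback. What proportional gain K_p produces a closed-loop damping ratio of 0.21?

K_p = 72.2

Closed-loop characteristic equation: s² + 11s + K_p·9.5 = 0.
So ω_n = √(9.5K_p) and 2ζω_n = 11, giving ζ = 11/(2√(9.5K_p)).
Setting ζ = 0.21: √(9.5K_p) = 11/(2·0.21) = 26.19, so K_p = 685.9/9.5 = 72.2.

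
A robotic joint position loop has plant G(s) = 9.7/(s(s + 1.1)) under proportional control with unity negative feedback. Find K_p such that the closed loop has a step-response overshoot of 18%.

From %OS = 100·exp(−πζ/√(1−ζ²)) = 18%, ζ = −ln(0.18)/√(π²+ln²(0.18)) = 0.4791.
Characteristic equation s² + 1.1s + 9.7K_p = 0 gives ζ = 1.1/(2√(9.7K_p)).
Setting ζ = 0.4791: √(9.7K_p) = 1.1/(2·0.4791) = 1.148, so K_p = 1.318/9.7 = 0.136.

K_p = 0.136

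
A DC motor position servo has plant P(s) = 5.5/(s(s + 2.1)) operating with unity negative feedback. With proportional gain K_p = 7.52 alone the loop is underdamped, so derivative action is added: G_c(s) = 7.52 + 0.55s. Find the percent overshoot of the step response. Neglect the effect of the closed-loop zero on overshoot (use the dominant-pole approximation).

25.5%

Forward path: (7.52 + 0.55s)·5.5/(s(s+2.1)). The closed-loop characteristic equation is s² + (2.1 + 5.5·0.55)s + 5.5·7.52 = 0.
That is s² + 5.125s + 41.36 = 0, so ω_n = 6.431 rad/s and ζ = 5.125/(2·6.431) = 0.3984.
%OS = 100·exp(−πζ/√(1−ζ²)) = 25.5%.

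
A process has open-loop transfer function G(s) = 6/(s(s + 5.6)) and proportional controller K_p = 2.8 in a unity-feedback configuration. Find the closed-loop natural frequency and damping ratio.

With unity feedback the closed-loop characteristic equation is s² + 5.6s + 2.8·6 = s² + 5.6s + 16.8 = 0.
So ω_n² = 16.8 ⇒ ω_n = 4.099 rad/s, and ζ = 5.6/(2ω_n) = 0.683.

ω_n = 4.1 rad/s, ζ = 0.683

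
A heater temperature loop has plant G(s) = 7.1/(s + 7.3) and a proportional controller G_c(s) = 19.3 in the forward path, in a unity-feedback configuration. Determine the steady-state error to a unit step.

0.0506

The loop is type 0. Static position error constant K_pos = G_c(0)·G(0) = 19.3·0.9726 = 18.77.
Steady-state error to a unit step: e_ss = 1/(1+K_pos) = 1/19.77 = 0.0506.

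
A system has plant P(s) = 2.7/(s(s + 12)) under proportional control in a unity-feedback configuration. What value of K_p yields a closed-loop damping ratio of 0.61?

Closed-loop characteristic equation: s² + 12s + K_p·2.7 = 0.
So ω_n = √(2.7K_p) and 2ζω_n = 12, giving ζ = 12/(2√(2.7K_p)).
Setting ζ = 0.61: √(2.7K_p) = 12/(2·0.61) = 9.836, so K_p = 96.75/2.7 = 35.8.

K_p = 35.8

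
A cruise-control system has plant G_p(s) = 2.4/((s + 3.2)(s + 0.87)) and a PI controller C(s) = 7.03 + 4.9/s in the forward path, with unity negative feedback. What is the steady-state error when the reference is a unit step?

The open loop C(s)G_p(s) has a pole at the origin (type 1), so the static position error constant is infinite and e_ss = 1/(1+∞) = 0.

0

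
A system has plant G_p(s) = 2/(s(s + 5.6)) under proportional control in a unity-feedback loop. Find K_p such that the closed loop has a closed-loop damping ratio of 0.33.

K_p = 36

Closed-loop characteristic equation: s² + 5.6s + K_p·2 = 0.
So ω_n = √(2K_p) and 2ζω_n = 5.6, giving ζ = 5.6/(2√(2K_p)).
Setting ζ = 0.33: √(2K_p) = 5.6/(2·0.33) = 8.485, so K_p = 71.99/2 = 36.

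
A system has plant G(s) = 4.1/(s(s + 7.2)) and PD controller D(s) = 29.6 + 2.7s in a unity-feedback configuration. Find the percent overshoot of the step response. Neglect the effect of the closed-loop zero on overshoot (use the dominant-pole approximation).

0.946%

Forward path: (29.6 + 2.7s)·4.1/(s(s+7.2)). The closed-loop characteristic equation is s² + (7.2 + 4.1·2.7)s + 4.1·29.6 = 0.
That is s² + 18.27s + 121.4 = 0, so ω_n = 11.02 rad/s and ζ = 18.27/(2·11.02) = 0.8292.
%OS = 100·exp(−πζ/√(1−ζ²)) = 0.946%.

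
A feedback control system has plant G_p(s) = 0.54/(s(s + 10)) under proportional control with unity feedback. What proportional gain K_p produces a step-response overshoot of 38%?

From %OS = 100·exp(−πζ/√(1−ζ²)) = 38%, ζ = −ln(0.38)/√(π²+ln²(0.38)) = 0.2943.
Characteristic equation s² + 10s + 0.54K_p = 0 gives ζ = 10/(2√(0.54K_p)).
Setting ζ = 0.2943: √(0.54K_p) = 10/(2·0.2943) = 16.99, so K_p = 288.5/0.54 = 534.

K_p = 534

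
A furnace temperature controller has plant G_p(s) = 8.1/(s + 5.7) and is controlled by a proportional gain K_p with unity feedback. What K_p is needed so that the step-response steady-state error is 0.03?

The loop is type 0, so e_ss(step) = 1/(1 + K_pos) with K_pos = K_p·G_p(0).
G_p(0) = 1.421. Require 1/(1 + K_p·1.421) = 0.03, so 1 + 1.421·K_p = 33.33.
K_p = (33.33 − 1)/1.421 = 22.8.

K_p = 22.8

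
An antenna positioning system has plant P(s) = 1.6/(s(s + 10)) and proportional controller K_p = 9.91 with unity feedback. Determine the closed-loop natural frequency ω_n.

With unity feedback the closed-loop characteristic equation is s² + 10s + 9.91·1.6 = s² + 10s + 15.86 = 0.
So ω_n² = 15.86 ⇒ ω_n = 3.982 rad/s, and ζ = 10/(2ω_n) = 1.26.

ω_n = 3.98 rad/s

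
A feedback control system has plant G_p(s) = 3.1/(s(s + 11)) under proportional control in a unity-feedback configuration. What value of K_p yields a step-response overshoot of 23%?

K_p = 54.3

From %OS = 100·exp(−πζ/√(1−ζ²)) = 23%, ζ = −ln(0.23)/√(π²+ln²(0.23)) = 0.4237.
Characteristic equation s² + 11s + 3.1K_p = 0 gives ζ = 11/(2√(3.1K_p)).
Setting ζ = 0.4237: √(3.1K_p) = 11/(2·0.4237) = 12.98, so K_p = 168.5/3.1 = 54.3.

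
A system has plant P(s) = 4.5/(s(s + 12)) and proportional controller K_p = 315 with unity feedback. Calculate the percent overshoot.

Closed-loop characteristic equation: s² + 12s + 1418 = 0, so ω_n = 37.65 rad/s and ζ = 12/(2·37.65) = 0.1594.
%OS = 100·exp(−πζ/√(1−ζ²)) = 100·exp(−π·0.1594/√0.9746) = 60.2%.

60.2%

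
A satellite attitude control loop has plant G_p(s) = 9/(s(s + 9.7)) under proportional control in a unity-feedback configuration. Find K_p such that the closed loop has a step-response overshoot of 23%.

From %OS = 100·exp(−πζ/√(1−ζ²)) = 23%, ζ = −ln(0.23)/√(π²+ln²(0.23)) = 0.4237.
Characteristic equation s² + 9.7s + 9K_p = 0 gives ζ = 9.7/(2√(9K_p)).
Setting ζ = 0.4237: √(9K_p) = 9.7/(2·0.4237) = 11.45, so K_p = 131/9 = 14.6.

K_p = 14.6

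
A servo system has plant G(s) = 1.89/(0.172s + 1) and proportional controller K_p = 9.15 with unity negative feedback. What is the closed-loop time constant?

τ = 0.0094 s

Closed loop: T(s) = K_p·G/(1+K_p·G) = 17.29/(0.172s + 1 + 17.29), with pole at s = −(1 + 17.29)/0.172 = −106.4.
Closed-loop time constant τ = 1/106.4 = 0.0094 s.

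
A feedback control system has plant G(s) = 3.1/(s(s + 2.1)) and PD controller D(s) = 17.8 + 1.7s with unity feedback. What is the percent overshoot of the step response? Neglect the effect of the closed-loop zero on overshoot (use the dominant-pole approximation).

16.6%

Forward path: (17.8 + 1.7s)·3.1/(s(s+2.1)). The closed-loop characteristic equation is s² + (2.1 + 3.1·1.7)s + 3.1·17.8 = 0.
That is s² + 7.37s + 55.18 = 0, so ω_n = 7.428 rad/s and ζ = 7.37/(2·7.428) = 0.4961.
%OS = 100·exp(−πζ/√(1−ζ²)) = 16.6%.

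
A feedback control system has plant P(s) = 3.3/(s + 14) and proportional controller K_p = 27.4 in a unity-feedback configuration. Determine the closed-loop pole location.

Closed-loop transfer function: T(s) = K_p·P(s)/(1 + K_p·P(s)) = 90.42/(s + 14 + 90.42) = 90.42/(s + 104.4).
The closed-loop pole is at s = −104.4.

s = -104.4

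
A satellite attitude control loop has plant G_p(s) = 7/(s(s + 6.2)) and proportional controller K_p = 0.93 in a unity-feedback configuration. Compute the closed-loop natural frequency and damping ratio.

1 + K_p·G_p(s) = 0 gives s² + 6.2s + 6.51 = 0.
So ω_n² = 6.51 ⇒ ω_n = 2.551 rad/s, and ζ = 6.2/(2ω_n) = 1.21.

ω_n = 2.55 rad/s, ζ = 1.21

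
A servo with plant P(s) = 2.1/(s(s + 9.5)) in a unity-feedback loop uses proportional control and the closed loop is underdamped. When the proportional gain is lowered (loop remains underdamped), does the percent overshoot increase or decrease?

decrease

ζ = 9.5/(2√(2.1K_p)) rises as K_p falls; higher damping means less overshoot.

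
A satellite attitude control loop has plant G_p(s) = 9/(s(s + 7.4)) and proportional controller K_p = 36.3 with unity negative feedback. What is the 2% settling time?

T_s ≈ 1.08 s

From 1 + K_pG_p(s) = 0: s² + 7.4s + 326.7 = 0 ⇒ ω_n = 18.07, ζ = 0.2047.
2% settling time T_s ≈ 4/(ζω_n) = 4/3.7 = 1.08 s.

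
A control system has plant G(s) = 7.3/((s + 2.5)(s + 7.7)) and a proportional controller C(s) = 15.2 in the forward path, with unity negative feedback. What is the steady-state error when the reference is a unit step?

0.148

The loop is type 0. Static position error constant K_pos = C(0)·G(0) = 15.2·0.3792 = 5.764.
Steady-state error to a unit step: e_ss = 1/(1+K_pos) = 1/6.764 = 0.148.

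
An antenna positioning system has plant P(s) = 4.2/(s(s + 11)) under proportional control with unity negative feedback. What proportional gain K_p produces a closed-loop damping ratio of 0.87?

Closed-loop characteristic equation: s² + 11s + K_p·4.2 = 0.
So ω_n = √(4.2K_p) and 2ζω_n = 11, giving ζ = 11/(2√(4.2K_p)).
Setting ζ = 0.87: √(4.2K_p) = 11/(2·0.87) = 6.322, so K_p = 39.97/4.2 = 9.52.

K_p = 9.52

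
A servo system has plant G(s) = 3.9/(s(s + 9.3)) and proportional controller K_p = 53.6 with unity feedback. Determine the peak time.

Closed-loop characteristic equation: s² + 9.3s + 209 = 0, so ω_n = 14.46 rad/s and ζ = 9.3/(2·14.46) = 0.3216.
Damped frequency ω_d = ω_n√(1−ζ²) = 13.69 rad/s, so peak time T_p = π/ω_d = 0.229 s.

T_p = 0.229 s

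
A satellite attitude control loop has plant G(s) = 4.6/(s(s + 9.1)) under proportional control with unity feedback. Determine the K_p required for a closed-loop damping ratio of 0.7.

Closed-loop characteristic equation: s² + 9.1s + K_p·4.6 = 0.
So ω_n = √(4.6K_p) and 2ζω_n = 9.1, giving ζ = 9.1/(2√(4.6K_p)).
Setting ζ = 0.7: √(4.6K_p) = 9.1/(2·0.7) = 6.5, so K_p = 42.25/4.6 = 9.18.

K_p = 9.18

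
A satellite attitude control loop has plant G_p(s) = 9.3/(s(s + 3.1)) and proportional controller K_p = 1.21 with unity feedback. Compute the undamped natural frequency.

ω_n = 3.35 rad/s

The closed-loop denominator is s(s+3.1) + 1.21·9.3 = s² + 3.1s + 11.25.
Matching s² + 2ζω_n s + ω_n²: ω_n = √11.25 = 3.355 rad/s and 2ζω_n = 3.1, so ζ = 3.1/(2·3.355) = 0.462.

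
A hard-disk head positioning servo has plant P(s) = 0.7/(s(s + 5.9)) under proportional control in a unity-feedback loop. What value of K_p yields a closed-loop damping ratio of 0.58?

Closed-loop characteristic equation: s² + 5.9s + K_p·0.7 = 0.
So ω_n = √(0.7K_p) and 2ζω_n = 5.9, giving ζ = 5.9/(2√(0.7K_p)).
Setting ζ = 0.58: √(0.7K_p) = 5.9/(2·0.58) = 5.086, so K_p = 25.87/0.7 = 37.

K_p = 37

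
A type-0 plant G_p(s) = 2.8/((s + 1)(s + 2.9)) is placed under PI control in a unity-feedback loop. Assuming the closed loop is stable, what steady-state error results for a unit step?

0

The PI controller's integrator makes the forward path type 1, so e_ss to a step is zero.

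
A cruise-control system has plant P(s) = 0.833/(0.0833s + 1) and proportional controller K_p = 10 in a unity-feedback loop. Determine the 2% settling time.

Closed loop: T(s) = K_p·P/(1+K_p·P) = 8.33/(0.0833s + 1 + 8.33), with pole at s = −(1 + 8.33)/0.0833 = −112.
τ = 1/112 = 0.008928 s, so 2% settling time ≈ 4τ = 0.0357 s.

T_s ≈ 0.0357 s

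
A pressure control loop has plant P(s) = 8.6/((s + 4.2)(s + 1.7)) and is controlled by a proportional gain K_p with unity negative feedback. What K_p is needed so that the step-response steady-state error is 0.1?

K_p = 7.47

The loop is type 0, so e_ss(step) = 1/(1 + K_pos) with K_pos = K_p·P(0).
P(0) = 1.204. Require 1/(1 + K_p·1.204) = 0.1, so 1 + 1.204·K_p = 10.
K_p = (10 − 1)/1.204 = 7.47.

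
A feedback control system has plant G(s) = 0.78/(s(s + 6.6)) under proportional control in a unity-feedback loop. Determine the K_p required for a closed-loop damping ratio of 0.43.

Closed-loop characteristic equation: s² + 6.6s + K_p·0.78 = 0.
So ω_n = √(0.78K_p) and 2ζω_n = 6.6, giving ζ = 6.6/(2√(0.78K_p)).
Setting ζ = 0.43: √(0.78K_p) = 6.6/(2·0.43) = 7.674, so K_p = 58.9/0.78 = 75.5.

K_p = 75.5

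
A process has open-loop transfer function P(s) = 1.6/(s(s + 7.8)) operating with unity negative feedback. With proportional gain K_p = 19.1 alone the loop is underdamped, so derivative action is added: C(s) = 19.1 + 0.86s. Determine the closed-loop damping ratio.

ζ = 0.83

Forward path: (19.1 + 0.86s)·1.6/(s(s+7.8)). The closed-loop characteristic equation is s² + (7.8 + 1.6·0.86)s + 1.6·19.1 = 0.
That is s² + 9.176s + 30.56 = 0, so ω_n = 5.528 rad/s and ζ = 9.176/(2·5.528) = 0.8299.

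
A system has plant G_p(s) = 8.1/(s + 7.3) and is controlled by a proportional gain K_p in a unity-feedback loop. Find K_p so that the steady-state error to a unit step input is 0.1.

K_p = 8.11

The loop is type 0, so e_ss(step) = 1/(1 + K_pos) with K_pos = K_p·G_p(0).
G_p(0) = 1.11. Require 1/(1 + K_p·1.11) = 0.1, so 1 + 1.11·K_p = 10.
K_p = (10 − 1)/1.11 = 8.11.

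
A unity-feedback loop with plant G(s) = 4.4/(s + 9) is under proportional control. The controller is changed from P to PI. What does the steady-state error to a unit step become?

0

The integrator makes K_pos = lim_{s→0} C(s)G(s) infinite, so e_ss = 1/(1+K_pos) = 0.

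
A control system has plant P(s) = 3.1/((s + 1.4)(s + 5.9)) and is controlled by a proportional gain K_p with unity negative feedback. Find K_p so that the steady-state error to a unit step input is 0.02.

Steady-state error for a unit step on this type-0 loop is 1/(1 + K_p·P(0)).
P(0) = 0.3753. Require 1/(1 + K_p·0.3753) = 0.02, so 1 + 0.3753·K_p = 50.
K_p = (50 − 1)/0.3753 = 131.

K_p = 131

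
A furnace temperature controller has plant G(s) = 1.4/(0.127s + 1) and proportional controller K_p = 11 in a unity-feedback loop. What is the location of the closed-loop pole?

Closed loop: T(s) = K_p·G/(1+K_p·G) = 15.4/(0.127s + 1 + 15.4), with pole at s = −(1 + 15.4)/0.127 = −129.1.

s = -129.1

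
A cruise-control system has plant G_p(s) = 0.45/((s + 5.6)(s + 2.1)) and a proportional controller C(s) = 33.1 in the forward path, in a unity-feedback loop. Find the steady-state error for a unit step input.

The loop is type 0. Static position error constant K_pos = C(0)·G_p(0) = 33.1·0.03827 = 1.267.
Steady-state error to a unit step: e_ss = 1/(1+K_pos) = 1/2.267 = 0.441.

0.441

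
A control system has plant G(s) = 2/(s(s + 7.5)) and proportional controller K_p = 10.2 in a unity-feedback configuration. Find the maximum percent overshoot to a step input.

Closed-loop characteristic equation: s² + 7.5s + 20.4 = 0, so ω_n = 4.517 rad/s and ζ = 7.5/(2·4.517) = 0.8303.
%OS = 100·exp(−πζ/√(1−ζ²)) = 100·exp(−π·0.8303/√0.3107) = 0.928%.

0.928%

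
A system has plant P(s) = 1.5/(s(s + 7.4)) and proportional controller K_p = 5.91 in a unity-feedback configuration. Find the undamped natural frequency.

1 + K_p·P(s) = 0 gives s² + 7.4s + 8.865 = 0.
So ω_n² = 8.865 ⇒ ω_n = 2.977 rad/s, and ζ = 7.4/(2ω_n) = 1.24.

ω_n = 2.98 rad/s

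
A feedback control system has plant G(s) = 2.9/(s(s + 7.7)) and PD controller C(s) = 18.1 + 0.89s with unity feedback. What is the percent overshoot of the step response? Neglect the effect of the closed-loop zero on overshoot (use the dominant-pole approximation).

Forward path: (18.1 + 0.89s)·2.9/(s(s+7.7)). The closed-loop characteristic equation is s² + (7.7 + 2.9·0.89)s + 2.9·18.1 = 0.
That is s² + 10.28s + 52.49 = 0, so ω_n = 7.245 rad/s and ζ = 10.28/(2·7.245) = 0.7095.
%OS = 100·exp(−πζ/√(1−ζ²)) = 4.23%.

4.23%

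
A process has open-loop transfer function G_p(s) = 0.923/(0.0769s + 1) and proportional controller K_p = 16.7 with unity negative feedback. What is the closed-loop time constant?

τ = 0.00468 s

Closed loop: T(s) = K_p·G_p/(1+K_p·G_p) = 15.41/(0.0769s + 1 + 15.41), with pole at s = −(1 + 15.41)/0.0769 = −213.4.
Closed-loop time constant τ = 1/213.4 = 0.00468 s.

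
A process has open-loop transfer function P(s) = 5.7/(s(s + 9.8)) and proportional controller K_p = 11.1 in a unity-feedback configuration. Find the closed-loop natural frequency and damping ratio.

ω_n = 7.95 rad/s, ζ = 0.616

With unity feedback the closed-loop characteristic equation is s² + 9.8s + 11.1·5.7 = s² + 9.8s + 63.27 = 0.
So ω_n² = 63.27 ⇒ ω_n = 7.954 rad/s, and ζ = 9.8/(2ω_n) = 0.616.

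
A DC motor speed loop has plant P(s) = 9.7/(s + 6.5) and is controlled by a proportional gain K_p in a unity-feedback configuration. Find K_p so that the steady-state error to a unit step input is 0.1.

K_p = 6.03

The loop is type 0, so e_ss(step) = 1/(1 + K_pos) with K_pos = K_p·P(0).
P(0) = 1.492. Require 1/(1 + K_p·1.492) = 0.1, so 1 + 1.492·K_p = 10.
K_p = (10 − 1)/1.492 = 6.03.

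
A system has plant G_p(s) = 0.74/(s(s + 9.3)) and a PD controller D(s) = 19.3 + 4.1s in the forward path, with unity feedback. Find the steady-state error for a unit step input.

The open loop D(s)G_p(s) has a pole at the origin (type 1), so the static position error constant is infinite and e_ss = 1/(1+∞) = 0.

0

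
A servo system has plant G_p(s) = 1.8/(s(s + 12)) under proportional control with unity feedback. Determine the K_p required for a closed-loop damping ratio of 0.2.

Closed-loop characteristic equation: s² + 12s + K_p·1.8 = 0.
So ω_n = √(1.8K_p) and 2ζω_n = 12, giving ζ = 12/(2√(1.8K_p)).
Setting ζ = 0.2: √(1.8K_p) = 12/(2·0.2) = 30, so K_p = 900/1.8 = 500.

K_p = 500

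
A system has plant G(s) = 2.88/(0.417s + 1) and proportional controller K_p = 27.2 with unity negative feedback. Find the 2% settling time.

Closed loop: T(s) = K_p·G/(1+K_p·G) = 78.34/(0.417s + 1 + 78.34), with pole at s = −(1 + 78.34)/0.417 = −190.3.
τ = 1/190.3 = 0.005256 s, so 2% settling time ≈ 4τ = 0.021 s.

T_s ≈ 0.021 s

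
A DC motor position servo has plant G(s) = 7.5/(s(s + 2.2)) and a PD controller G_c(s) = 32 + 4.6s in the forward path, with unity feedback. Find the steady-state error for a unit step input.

0

The open loop G_c(s)G(s) has a pole at the origin (type 1), so the static position error constant is infinite and e_ss = 1/(1+∞) = 0.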